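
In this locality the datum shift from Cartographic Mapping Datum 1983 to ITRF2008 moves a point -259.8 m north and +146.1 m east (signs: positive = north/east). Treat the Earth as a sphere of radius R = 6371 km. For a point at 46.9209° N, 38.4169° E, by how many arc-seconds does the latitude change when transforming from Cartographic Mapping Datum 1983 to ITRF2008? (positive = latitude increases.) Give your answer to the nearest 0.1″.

On a sphere of radius R, 1 rad of latitude = R, so Δφ = ΔN / R = -259.8 / 6371000 = -4.0779e-05 rad = -8.411″.

Δφ = -8.4″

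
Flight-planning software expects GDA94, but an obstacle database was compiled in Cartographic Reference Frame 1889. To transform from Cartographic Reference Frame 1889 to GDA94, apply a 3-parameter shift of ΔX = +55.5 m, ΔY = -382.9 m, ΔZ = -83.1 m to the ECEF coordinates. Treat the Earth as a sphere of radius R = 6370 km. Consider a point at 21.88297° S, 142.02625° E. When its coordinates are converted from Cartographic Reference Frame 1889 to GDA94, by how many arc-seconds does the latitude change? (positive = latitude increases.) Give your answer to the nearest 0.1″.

sin φ = -0.372712, cos φ = 0.927947, sin λ = 0.615300, cos λ = -0.788293.
North component: ΔN = −sin φ cos λ·ΔX − sin φ sin λ·ΔY + cos φ·ΔZ = −(-0.372712)(-0.788293)(55.5) − (-0.372712)(0.615300)(-382.9) + (0.927947)(-83.1) = -181.23 m.
1° of latitude spans πR/180 = 111177 m, so Δφ = -181.23 / 111177 × 3600 = -5.868″.

Δφ = -5.9″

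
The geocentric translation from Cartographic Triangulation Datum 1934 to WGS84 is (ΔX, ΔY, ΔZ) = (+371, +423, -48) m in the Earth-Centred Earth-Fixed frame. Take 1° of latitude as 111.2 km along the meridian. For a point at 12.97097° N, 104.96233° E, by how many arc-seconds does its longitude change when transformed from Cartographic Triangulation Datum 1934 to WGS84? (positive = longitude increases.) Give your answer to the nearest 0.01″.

sin φ = 0.224457, cos φ = 0.974484, sin λ = 0.966096, cos λ = -0.258184.
East component: ΔE = −sin λ·ΔX + cos λ·ΔY = −(0.966096)(371) + (-0.258184)(423) = -467.63 m.
1° of latitude spans 111200 m; at latitude φ, 1° of longitude spans that × cos φ = 108362.6 m, so Δλ = -467.63 / 108362.6 × 3600 = -15.536″.

Δλ = -15.54″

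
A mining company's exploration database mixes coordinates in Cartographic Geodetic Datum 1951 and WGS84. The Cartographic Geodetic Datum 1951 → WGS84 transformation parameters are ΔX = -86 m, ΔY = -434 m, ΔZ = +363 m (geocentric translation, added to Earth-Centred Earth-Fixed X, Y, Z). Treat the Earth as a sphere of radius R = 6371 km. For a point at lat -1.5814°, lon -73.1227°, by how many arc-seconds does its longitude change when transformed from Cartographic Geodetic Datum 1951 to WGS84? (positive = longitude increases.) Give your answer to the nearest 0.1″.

sin φ = -0.027597, cos φ = 0.999619, sin λ = -0.956929, cos λ = 0.290323.
East component: ΔE = −sin λ·ΔX + cos λ·ΔY = −(-0.956929)(-86) + (0.290323)(-434) = -208.30 m.
1° of latitude spans πR/180 = 111195 m; at latitude φ, 1° of longitude spans that × cos φ = 111152.6 m, so Δλ = -208.30 / 111152.6 × 3600 = -6.746″.

Δλ = -6.7″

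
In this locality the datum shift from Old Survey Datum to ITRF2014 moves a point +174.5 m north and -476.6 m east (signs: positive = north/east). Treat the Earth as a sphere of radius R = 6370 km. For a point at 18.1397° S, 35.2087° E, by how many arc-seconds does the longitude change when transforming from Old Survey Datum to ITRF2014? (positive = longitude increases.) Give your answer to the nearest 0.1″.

Δλ = -16.2″

At latitude -18.1397°, cos φ = 0.950300.
One radian of longitude at latitude φ spans R cos φ, so Δλ = ΔE / (R cos φ) = -476.6 / (6370000 × 0.950300) = -7.8732e-05 rad = -16.240″.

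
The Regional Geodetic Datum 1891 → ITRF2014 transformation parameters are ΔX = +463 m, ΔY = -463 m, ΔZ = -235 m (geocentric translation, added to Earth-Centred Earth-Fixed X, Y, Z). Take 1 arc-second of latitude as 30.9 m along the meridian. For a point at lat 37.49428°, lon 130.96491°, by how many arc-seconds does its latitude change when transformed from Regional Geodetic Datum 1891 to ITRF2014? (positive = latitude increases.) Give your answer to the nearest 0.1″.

Δφ = 6.8″

sin φ = 0.608682, cos φ = 0.793414, sin λ = 0.755111, cos λ = -0.655597.
North component: ΔN = −sin φ cos λ·ΔX − sin φ sin λ·ΔY + cos φ·ΔZ = −(0.608682)(-0.655597)(463) − (0.608682)(0.755111)(-463) + (0.793414)(-235) = 211.11 m.
1° of latitude spans 3600 × 30.90 = 111240 m, so Δφ = 211.11 / 111240 × 3600 = 6.832″.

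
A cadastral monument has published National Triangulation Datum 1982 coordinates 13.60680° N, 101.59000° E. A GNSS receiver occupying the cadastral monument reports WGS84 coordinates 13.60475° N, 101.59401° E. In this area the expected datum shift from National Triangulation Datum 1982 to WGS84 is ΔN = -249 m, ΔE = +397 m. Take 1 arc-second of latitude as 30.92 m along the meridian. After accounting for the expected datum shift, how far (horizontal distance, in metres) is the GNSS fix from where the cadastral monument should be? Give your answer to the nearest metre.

42 m

Observed coordinate differences: Δφ = -0.00205°, Δλ = +0.00401°.
Converting to metres (1° lat = 111312 m, cos φ = 0.971933): observed ΔN = -228.2 m, observed ΔE = 433.8 m.
Subtracting the expected shift leaves a residual of -228.2 − (-249) = 20.8 m north and 433.8 − (397) = 36.8 m east.
Residual distance = √(20.8² + 36.8²) = 42.3 m.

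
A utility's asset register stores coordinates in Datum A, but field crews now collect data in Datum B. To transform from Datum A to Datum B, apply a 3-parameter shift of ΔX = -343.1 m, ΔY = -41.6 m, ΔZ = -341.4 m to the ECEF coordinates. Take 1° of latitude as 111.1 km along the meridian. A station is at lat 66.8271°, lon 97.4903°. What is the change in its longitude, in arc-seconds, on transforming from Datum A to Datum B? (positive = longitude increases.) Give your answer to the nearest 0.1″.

Δλ = 28.5″

sin φ = 0.919322, cos φ = 0.393507, sin λ = 0.991467, cos λ = -0.130358.
East component: ΔE = −sin λ·ΔX + cos λ·ΔY = −(0.991467)(-343.1) + (-0.130358)(-41.6) = 345.60 m.
1° of latitude spans 111100 m; at latitude φ, 1° of longitude spans that × cos φ = 43718.6 m, so Δλ = 345.60 / 43718.6 × 3600 = 28.458″.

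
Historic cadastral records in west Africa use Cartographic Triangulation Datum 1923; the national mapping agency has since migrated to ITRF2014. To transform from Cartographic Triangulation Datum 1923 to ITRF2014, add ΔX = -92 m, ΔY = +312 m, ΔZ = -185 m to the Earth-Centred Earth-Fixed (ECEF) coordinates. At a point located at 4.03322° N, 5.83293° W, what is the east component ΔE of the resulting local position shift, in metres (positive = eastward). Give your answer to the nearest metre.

ΔE = 301 m

At φ = 4.03322°, λ = -5.83293°: sin φ = 0.070335, cos φ = 0.997523, sin λ = -0.101628, cos λ = 0.994822.
ΔE = −sin λ·ΔX + cos λ·ΔY = −(-0.101628)·(-92) + (0.994822)·(312) = 301.03 m.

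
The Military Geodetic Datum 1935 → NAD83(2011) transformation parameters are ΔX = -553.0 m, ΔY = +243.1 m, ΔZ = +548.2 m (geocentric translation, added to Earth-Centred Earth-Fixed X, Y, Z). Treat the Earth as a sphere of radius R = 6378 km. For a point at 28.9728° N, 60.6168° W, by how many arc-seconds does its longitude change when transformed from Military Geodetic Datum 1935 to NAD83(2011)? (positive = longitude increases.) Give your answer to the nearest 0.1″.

sin φ = 0.484394, cos φ = 0.874850, sin λ = -0.871358, cos λ = 0.490648.
East component: ΔE = −sin λ·ΔX + cos λ·ΔY = −(-0.871358)(-553.0) + (0.490648)(243.1) = -362.58 m.
1° of latitude spans πR/180 = 111317 m; at latitude φ, 1° of longitude spans that × cos φ = 97385.7 m, so Δλ = -362.58 / 97385.7 × 3600 = -13.403″.

Δλ = -13.4″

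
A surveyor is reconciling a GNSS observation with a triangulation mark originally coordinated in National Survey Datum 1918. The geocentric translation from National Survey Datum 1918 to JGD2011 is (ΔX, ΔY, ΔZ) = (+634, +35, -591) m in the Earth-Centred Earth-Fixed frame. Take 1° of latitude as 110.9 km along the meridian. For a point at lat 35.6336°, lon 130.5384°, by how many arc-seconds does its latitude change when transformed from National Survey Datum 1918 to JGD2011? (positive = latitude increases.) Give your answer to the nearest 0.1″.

Δφ = -8.3″

sin φ = 0.582600, cos φ = 0.812759, sin λ = 0.759971, cos λ = -0.649958.
North component: ΔN = −sin φ cos λ·ΔX − sin φ sin λ·ΔY + cos φ·ΔZ = −(0.582600)(-0.649958)(634) − (0.582600)(0.759971)(35) + (0.812759)(-591) = -255.76 m.
1° of latitude spans 110900 m, so Δφ = -255.76 / 110900 × 3600 = -8.303″.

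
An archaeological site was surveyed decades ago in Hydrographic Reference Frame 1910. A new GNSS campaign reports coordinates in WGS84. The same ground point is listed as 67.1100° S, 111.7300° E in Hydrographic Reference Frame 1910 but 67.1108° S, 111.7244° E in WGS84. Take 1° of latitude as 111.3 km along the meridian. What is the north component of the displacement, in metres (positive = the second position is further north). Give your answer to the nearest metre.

Δφ = -67.1108° − -67.1100° = -0.0008°; Δλ = 111.7244° − 111.7300° = -0.0056°.
ΔN = Δφ × 111300 = -89.0 m; ΔE = Δλ × 111300 × cos(-67.1100°) = -0.0056 × 111300 × 0.388963 = -242.4 m.

ΔN = -89 m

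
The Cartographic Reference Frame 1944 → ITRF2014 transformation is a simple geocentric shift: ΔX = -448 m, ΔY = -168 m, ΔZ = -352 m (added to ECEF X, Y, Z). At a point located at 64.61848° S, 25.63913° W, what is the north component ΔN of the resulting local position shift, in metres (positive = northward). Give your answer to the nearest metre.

At φ = -64.61848°, λ = -25.63913°: sin φ = -0.903474, cos φ = 0.428644, sin λ = -0.432702, cos λ = 0.901537.
ΔN = −sin φ cos λ·ΔX − sin φ sin λ·ΔY + cos φ·ΔZ = −(-0.903474)(0.901537)(-448) − (-0.903474)(-0.432702)(-168) + (0.428644)(-352) = -450.11 m.

ΔN = -450 m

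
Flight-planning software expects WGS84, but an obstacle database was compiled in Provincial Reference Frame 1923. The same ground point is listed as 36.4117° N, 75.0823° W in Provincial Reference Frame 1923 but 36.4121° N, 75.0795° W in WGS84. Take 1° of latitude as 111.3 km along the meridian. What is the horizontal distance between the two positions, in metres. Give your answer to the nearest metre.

255 m

Δφ = 36.4121° − 36.4117° = +0.0004°; Δλ = -75.0795° − -75.0823° = +0.0028°.
ΔN = Δφ × 111300 = 44.5 m; ΔE = Δλ × 111300 × cos(36.4117°) = +0.0028 × 111300 × 0.804773 = 250.8 m.
Distance = √(ΔE² + ΔN²) = √(250.8² + 44.5²) = 254.7 m.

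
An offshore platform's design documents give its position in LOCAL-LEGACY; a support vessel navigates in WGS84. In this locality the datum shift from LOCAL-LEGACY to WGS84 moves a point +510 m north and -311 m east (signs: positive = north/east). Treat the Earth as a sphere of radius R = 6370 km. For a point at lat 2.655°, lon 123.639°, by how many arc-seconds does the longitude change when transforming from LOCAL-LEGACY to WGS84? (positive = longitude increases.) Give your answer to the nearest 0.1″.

At latitude 2.655°, cos φ = 0.998927.
One radian of longitude at latitude φ spans R cos φ, so Δλ = ΔE / (R cos φ) = -311.0 / (6370000 × 0.998927) = -4.8875e-05 rad = -10.081″.

Δλ = -10.1″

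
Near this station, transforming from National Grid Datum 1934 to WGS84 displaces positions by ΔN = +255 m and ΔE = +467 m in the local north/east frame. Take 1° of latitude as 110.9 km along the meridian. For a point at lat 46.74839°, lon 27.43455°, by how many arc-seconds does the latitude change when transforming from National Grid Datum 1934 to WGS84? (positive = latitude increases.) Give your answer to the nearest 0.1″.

Δφ = 8.3″

1° of latitude = 110.9 km, so Δφ = 255.0 / 110900 = 0.0022994° = 8.278″.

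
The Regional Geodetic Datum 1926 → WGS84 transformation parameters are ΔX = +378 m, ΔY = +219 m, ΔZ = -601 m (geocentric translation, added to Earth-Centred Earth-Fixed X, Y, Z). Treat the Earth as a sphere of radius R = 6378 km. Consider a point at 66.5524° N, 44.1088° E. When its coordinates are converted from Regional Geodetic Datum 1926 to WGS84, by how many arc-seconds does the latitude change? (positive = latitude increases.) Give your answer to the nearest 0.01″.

sin φ = 0.917424, cos φ = 0.397910, sin λ = 0.696023, cos λ = 0.718019.
North component: ΔN = −sin φ cos λ·ΔX − sin φ sin λ·ΔY + cos φ·ΔZ = −(0.917424)(0.718019)(378) − (0.917424)(0.696023)(219) + (0.397910)(-601) = -627.99 m.
1° of latitude spans πR/180 = 111317 m, so Δφ = -627.99 / 111317 × 3600 = -20.309″.

Δφ = -20.31″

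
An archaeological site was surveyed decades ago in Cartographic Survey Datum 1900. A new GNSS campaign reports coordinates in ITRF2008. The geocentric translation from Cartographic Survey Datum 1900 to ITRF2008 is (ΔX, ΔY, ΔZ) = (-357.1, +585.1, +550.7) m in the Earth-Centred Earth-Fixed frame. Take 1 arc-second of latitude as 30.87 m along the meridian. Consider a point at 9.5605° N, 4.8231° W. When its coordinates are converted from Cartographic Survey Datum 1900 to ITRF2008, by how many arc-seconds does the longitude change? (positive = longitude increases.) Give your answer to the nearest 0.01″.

Δλ = 18.17″

sin φ = 0.166089, cos φ = 0.986111, sin λ = -0.084080, cos λ = 0.996459.
East component: ΔE = −sin λ·ΔX + cos λ·ΔY = −(-0.084080)(-357.1) + (0.996459)(585.1) = 553.00 m.
1° of latitude spans 3600 × 30.87 = 111132 m; at latitude φ, 1° of longitude spans that × cos φ = 109588.5 m, so Δλ = 553.00 / 109588.5 × 3600 = 18.166″.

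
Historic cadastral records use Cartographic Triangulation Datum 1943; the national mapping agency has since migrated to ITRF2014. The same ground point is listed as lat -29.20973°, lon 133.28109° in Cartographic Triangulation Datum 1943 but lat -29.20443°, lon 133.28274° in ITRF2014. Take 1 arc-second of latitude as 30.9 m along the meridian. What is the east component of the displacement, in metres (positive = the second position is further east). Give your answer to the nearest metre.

Δφ = -29.20443° − -29.20973° = +0.00530°; Δλ = 133.28274° − 133.28109° = +0.00165°.
1° of latitude = 3600 × 30.90 = 111240 m.
ΔN = Δφ × 111240 = 589.6 m; ΔE = Δλ × 111240 × cos(-29.20973°) = +0.00165 × 111240 × 0.872839 = 160.2 m.

ΔE = 160 m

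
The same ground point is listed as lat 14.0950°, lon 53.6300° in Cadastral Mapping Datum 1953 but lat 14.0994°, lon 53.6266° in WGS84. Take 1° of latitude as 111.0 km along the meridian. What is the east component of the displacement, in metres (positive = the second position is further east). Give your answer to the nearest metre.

Δφ = 14.0994° − 14.0950° = +0.0044°; Δλ = 53.6266° − 53.6300° = -0.0034°.
ΔN = Δφ × 111000 = 488.4 m; ΔE = Δλ × 111000 × cos(14.0950°) = -0.0034 × 111000 × 0.969893 = -366.0 m.

ΔE = -366 m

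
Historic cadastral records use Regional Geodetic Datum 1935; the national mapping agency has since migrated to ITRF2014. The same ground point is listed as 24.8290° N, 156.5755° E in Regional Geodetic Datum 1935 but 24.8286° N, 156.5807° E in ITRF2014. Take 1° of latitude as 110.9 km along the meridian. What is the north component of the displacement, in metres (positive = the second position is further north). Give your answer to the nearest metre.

ΔN = -44 m

Δφ = 24.8286° − 24.8290° = -0.0004°; Δλ = 156.5807° − 156.5755° = +0.0052°.
ΔN = Δφ × 110900 = -44.4 m; ΔE = Δλ × 110900 × cos(24.8290°) = +0.0052 × 110900 × 0.907565 = 523.4 m.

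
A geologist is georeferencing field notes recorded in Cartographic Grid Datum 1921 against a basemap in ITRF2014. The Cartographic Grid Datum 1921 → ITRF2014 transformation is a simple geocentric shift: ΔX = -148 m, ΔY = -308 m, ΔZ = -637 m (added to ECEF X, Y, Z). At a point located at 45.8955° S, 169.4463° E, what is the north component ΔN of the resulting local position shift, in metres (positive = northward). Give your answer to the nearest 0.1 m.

ΔN = -379.4 m

The local north axis is (−sin φ cos λ, −sin φ sin λ, cos φ), giving ΔN = 104.477 − 40.508 − 443.332 = -379.36 m.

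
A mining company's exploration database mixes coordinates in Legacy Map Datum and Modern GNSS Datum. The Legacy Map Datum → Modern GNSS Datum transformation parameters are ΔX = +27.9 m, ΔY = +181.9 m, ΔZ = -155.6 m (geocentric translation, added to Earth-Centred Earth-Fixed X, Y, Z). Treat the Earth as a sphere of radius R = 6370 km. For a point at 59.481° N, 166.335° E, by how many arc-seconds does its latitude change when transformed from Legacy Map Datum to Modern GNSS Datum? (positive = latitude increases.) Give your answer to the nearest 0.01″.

Δφ = -3.00″

sin φ = 0.861461, cos φ = 0.507824, sin λ = 0.236245, cos λ = -0.971694.
North component: ΔN = −sin φ cos λ·ΔX − sin φ sin λ·ΔY + cos φ·ΔZ = −(0.861461)(-0.971694)(27.9) − (0.861461)(0.236245)(181.9) + (0.507824)(-155.6) = -92.68 m.
1° of latitude spans πR/180 = 111177 m, so Δφ = -92.68 / 111177 × 3600 = -3.001″.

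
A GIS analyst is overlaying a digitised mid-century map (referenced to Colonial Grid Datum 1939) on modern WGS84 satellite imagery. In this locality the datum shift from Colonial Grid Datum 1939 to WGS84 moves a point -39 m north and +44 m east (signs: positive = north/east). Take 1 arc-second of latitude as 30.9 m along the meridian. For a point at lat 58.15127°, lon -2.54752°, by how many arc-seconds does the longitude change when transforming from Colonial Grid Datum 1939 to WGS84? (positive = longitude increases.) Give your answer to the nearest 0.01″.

At latitude 58.15127°, cos φ = 0.527678.
1″ of longitude at this latitude = 30.90 × cos φ = 16.3053 m, so Δλ = 44.0 / 16.3053 = 2.699″.

Δλ = 2.70″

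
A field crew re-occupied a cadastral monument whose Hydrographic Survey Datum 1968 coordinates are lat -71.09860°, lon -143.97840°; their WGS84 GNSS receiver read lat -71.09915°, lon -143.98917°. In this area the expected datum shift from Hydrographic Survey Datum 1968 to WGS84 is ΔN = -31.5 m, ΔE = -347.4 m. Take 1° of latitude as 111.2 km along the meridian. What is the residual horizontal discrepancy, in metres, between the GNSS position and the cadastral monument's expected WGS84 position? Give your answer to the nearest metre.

Observed coordinate differences: Δφ = -0.00055°, Δλ = -0.01077°.
Converting to metres (1° lat = 111200 m, cos φ = 0.323941): observed ΔN = -61.2 m, observed ΔE = -388.0 m.
Subtracting the expected shift leaves a residual of -61.2 − (-31.5) = -29.7 m north and -388.0 − (-347.4) = -40.6 m east.
Residual distance = √((-29.7)² + (-40.6)²) = 50.2 m.

50 m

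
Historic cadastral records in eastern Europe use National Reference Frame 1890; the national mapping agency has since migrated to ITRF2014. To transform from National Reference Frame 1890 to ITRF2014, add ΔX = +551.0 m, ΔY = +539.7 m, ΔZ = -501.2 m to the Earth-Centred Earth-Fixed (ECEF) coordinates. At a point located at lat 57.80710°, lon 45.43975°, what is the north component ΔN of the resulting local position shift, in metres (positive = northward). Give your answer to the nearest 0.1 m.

At φ = 57.80710°, λ = 45.43975°: sin φ = 0.846259, cos φ = 0.532771, sin λ = 0.712513, cos λ = 0.701659.
ΔN = −sin φ cos λ·ΔX − sin φ sin λ·ΔY + cos φ·ΔZ = −(0.846259)(0.701659)(551.0) − (0.846259)(0.712513)(539.7) + (0.532771)(-501.2) = -919.62 m.

ΔN = -919.6 m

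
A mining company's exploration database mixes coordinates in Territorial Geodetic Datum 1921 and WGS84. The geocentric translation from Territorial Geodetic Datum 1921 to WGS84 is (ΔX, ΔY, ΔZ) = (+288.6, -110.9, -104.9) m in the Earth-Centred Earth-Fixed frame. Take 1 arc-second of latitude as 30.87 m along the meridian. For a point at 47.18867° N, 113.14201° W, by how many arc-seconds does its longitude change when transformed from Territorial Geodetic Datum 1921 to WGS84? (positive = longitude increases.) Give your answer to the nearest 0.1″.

sin φ = 0.733595, cos φ = 0.679586, sin λ = -0.919534, cos λ = -0.393011.
East component: ΔE = −sin λ·ΔX + cos λ·ΔY = −(-0.919534)(288.6) + (-0.393011)(-110.9) = 308.96 m.
1° of latitude spans 3600 × 30.87 = 111132 m; at latitude φ, 1° of longitude spans that × cos φ = 75523.8 m, so Δλ = 308.96 / 75523.8 × 3600 = 14.727″.

Δλ = 14.7″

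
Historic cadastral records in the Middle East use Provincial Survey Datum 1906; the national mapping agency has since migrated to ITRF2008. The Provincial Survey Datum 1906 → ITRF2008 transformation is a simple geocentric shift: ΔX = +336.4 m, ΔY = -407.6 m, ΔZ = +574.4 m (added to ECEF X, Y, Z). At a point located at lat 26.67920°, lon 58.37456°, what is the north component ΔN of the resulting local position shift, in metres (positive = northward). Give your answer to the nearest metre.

The local north axis is (−sin φ cos λ, −sin φ sin λ, cos φ), giving ΔN = -79.201 + 155.832 + 513.246 = 589.88 m.

ΔN = 590 m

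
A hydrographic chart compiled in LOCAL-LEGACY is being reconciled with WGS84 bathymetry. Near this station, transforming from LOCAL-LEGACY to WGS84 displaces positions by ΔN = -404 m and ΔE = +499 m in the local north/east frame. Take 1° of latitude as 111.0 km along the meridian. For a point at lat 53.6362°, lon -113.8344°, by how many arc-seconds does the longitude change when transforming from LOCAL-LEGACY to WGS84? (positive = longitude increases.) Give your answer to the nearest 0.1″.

Δλ = 27.3″

At latitude 53.6362°, cos φ = 0.592910.
1° of longitude at this latitude = 111.0 × cos φ = 65.81 km, so Δλ = 499.0 / 65813.0 = 0.0075821° = 27.296″.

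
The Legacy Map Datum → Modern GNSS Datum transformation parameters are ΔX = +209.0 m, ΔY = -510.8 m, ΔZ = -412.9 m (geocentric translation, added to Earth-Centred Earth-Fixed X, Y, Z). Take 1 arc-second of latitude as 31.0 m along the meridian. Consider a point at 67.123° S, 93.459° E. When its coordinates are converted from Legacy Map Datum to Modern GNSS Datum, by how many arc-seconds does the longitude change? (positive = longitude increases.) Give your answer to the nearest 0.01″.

Δλ = -14.75″

sin φ = -0.921342, cos φ = 0.388754, sin λ = 0.998178, cos λ = -0.060334.
East component: ΔE = −sin λ·ΔX + cos λ·ΔY = −(0.998178)(209.0) + (-0.060334)(-510.8) = -177.80 m.
1° of latitude spans 3600 × 31.00 = 111600 m; at latitude φ, 1° of longitude spans that × cos φ = 43385.0 m, so Δλ = -177.80 / 43385.0 × 3600 = -14.754″.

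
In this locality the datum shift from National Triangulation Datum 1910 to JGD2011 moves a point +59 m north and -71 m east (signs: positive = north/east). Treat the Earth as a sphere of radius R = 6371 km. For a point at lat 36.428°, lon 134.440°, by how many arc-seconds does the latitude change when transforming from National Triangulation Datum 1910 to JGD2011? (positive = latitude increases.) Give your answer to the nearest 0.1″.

On a sphere of radius R, 1 rad of latitude = R, so Δφ = ΔN / R = 59.0 / 6371000 = 9.2607e-06 rad = 1.910″.

Δφ = 1.9″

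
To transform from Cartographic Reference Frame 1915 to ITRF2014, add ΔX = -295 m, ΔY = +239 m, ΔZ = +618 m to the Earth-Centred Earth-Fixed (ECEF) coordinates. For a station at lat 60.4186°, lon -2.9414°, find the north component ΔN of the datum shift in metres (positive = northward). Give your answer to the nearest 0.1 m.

The local north axis is (−sin φ cos λ, −sin φ sin λ, cos φ), giving ΔN = 256.210 + 10.666 + 305.082 = 571.96 m.

ΔN = 572.0 m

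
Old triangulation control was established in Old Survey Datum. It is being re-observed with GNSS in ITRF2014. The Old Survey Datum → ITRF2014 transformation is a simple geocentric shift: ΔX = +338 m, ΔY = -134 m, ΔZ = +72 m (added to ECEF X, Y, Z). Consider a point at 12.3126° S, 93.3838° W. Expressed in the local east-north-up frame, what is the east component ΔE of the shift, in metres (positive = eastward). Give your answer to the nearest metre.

At φ = -12.3126°, λ = -93.3838°: sin φ = -0.213245, cos φ = 0.976999, sin λ = -0.998257, cos λ = -0.059024.
ΔE = −sin λ·ΔX + cos λ·ΔY = −(-0.998257)·(338) + (-0.059024)·(-134) = 345.32 m.

ΔE = 345 m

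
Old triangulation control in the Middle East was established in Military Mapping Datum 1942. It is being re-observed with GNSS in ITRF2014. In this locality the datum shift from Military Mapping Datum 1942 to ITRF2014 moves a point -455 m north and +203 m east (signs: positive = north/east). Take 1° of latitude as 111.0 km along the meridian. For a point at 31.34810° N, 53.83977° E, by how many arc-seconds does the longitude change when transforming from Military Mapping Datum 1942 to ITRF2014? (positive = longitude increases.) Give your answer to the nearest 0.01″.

Δλ = 7.71″

At latitude 31.34810°, cos φ = 0.854022.
1° of longitude at this latitude = 111.0 × cos φ = 94.80 km, so Δλ = 203.0 / 94796.5 = 0.0021414° = 7.709″.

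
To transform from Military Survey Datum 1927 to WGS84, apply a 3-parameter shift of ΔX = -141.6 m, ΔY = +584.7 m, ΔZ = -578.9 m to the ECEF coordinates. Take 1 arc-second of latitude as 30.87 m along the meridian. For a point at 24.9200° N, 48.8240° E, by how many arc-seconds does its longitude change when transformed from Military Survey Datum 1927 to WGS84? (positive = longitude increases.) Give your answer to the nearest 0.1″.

Δλ = 17.6″

sin φ = 0.421352, cos φ = 0.906897, sin λ = 0.752691, cos λ = 0.658374.
East component: ΔE = −sin λ·ΔX + cos λ·ΔY = −(0.752691)(-141.6) + (0.658374)(584.7) = 491.53 m.
1° of latitude spans 3600 × 30.87 = 111132 m; at latitude φ, 1° of longitude spans that × cos φ = 100785.3 m, so Δλ = 491.53 / 100785.3 × 3600 = 17.557″.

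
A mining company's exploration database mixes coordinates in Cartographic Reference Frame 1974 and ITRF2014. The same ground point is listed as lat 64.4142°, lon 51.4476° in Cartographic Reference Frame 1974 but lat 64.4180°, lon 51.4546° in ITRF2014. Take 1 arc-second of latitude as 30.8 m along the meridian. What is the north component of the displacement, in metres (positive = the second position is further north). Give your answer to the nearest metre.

Δφ = 64.4180° − 64.4142° = +0.0038°; Δλ = 51.4546° − 51.4476° = +0.0070°.
1° of latitude = 3600 × 30.80 = 110880 m.
ΔN = Δφ × 110880 = 421.3 m; ΔE = Δλ × 110880 × cos(64.4142°) = +0.0070 × 110880 × 0.431862 = 335.2 m.

ΔN = 421 m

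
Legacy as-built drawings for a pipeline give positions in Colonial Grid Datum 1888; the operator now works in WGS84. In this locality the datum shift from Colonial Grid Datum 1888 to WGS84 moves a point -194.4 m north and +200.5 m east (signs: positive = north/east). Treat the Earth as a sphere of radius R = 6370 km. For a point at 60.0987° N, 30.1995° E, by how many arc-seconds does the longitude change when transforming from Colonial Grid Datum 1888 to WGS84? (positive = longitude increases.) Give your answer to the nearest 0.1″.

At latitude 60.0987°, cos φ = 0.498507.
One radian of longitude at latitude φ spans R cos φ, so Δλ = ΔE / (R cos φ) = 200.5 / (6370000 × 0.498507) = 6.3140e-05 rad = 13.024″.

Δλ = 13.0″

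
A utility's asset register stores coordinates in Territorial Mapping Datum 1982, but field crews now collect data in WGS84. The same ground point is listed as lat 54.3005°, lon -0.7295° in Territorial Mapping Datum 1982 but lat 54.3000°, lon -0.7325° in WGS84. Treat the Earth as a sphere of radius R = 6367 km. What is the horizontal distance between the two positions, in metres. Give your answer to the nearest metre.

Δφ = 54.3000° − 54.3005° = -0.0005°; Δλ = -0.7325° − -0.7295° = -0.0030°.
1° along a meridian = πR/180 = 111125 m.
ΔN = Δφ × 111125 = -55.6 m; ΔE = Δλ × 111125 × cos(54.3005°) = -0.0030 × 111125 × 0.583534 = -194.5 m.
Distance = √(ΔE² + ΔN²) = √((-194.5)² + (-55.6)²) = 202.3 m.

202 m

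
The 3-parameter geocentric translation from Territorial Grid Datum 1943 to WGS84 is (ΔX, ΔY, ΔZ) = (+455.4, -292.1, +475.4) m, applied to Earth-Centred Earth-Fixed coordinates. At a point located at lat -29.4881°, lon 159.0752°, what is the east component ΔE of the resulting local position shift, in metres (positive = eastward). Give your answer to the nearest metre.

At φ = -29.4881°, λ = 159.0752°: sin φ = -0.492243, cos φ = 0.870458, sin λ = 0.357142, cos λ = -0.934050.
ΔE = −sin λ·ΔX + cos λ·ΔY = −(0.357142)·(455.4) + (-0.934050)·(-292.1) = 110.19 m.

ΔE = 110 m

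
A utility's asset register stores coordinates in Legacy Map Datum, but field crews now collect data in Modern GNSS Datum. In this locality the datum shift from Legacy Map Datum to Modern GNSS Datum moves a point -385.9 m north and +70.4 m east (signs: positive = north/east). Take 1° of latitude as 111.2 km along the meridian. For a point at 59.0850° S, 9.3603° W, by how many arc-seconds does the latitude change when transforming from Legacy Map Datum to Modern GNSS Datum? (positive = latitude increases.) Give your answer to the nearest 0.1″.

1° of latitude = 111.2 km, so Δφ = -385.9 / 111200 = -0.0034703° = -12.493″.

Δφ = -12.5″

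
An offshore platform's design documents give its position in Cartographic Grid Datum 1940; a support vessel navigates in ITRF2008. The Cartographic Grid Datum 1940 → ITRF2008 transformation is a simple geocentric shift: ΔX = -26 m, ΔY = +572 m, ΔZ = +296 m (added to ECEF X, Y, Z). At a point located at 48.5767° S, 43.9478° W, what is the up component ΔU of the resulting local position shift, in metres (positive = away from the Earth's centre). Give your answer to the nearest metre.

At φ = -48.5767°, λ = -43.9478°: sin φ = -0.749842, cos φ = 0.661617, sin λ = -0.694003, cos λ = 0.719972.
ΔU = cos φ cos λ·ΔX + cos φ sin λ·ΔY + sin φ·ΔZ = (0.661617)(0.719972)(-26) + (0.661617)(-0.694003)(572) + (-0.749842)(296) = -496.98 m.

ΔU = -497 m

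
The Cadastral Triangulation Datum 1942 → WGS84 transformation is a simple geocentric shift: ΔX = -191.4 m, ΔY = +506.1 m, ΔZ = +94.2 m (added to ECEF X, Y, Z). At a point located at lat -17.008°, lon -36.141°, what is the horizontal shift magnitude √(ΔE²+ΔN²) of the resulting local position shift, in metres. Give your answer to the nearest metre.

299 m

The local east axis at (φ, λ) is (−sin λ, cos λ, 0), so ΔE = −sin(-36.141°)·(-191.4) + cos(-36.141°)·506.1 = 295.83 m.
The local north axis is (−sin φ cos λ, −sin φ sin λ, cos φ), giving ΔN = -45.212 − 87.308 + 90.080 = -42.44 m.
Horizontal magnitude = √(ΔE² + ΔN²) = √(295.83² + (-42.44)²) = 298.86 m.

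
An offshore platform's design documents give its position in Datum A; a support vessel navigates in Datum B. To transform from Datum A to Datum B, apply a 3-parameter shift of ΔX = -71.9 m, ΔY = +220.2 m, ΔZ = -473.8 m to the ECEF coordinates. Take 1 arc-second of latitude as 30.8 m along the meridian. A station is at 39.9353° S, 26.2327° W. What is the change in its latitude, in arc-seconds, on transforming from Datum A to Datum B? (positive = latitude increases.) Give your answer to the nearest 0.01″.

sin φ = -0.641922, cos φ = 0.766770, sin λ = -0.442018, cos λ = 0.897006.
North component: ΔN = −sin φ cos λ·ΔX − sin φ sin λ·ΔY + cos φ·ΔZ = −(-0.641922)(0.897006)(-71.9) − (-0.641922)(-0.442018)(220.2) + (0.766770)(-473.8) = -467.18 m.
1° of latitude spans 3600 × 30.80 = 110880 m, so Δφ = -467.18 / 110880 × 3600 = -15.168″.

Δφ = -15.17″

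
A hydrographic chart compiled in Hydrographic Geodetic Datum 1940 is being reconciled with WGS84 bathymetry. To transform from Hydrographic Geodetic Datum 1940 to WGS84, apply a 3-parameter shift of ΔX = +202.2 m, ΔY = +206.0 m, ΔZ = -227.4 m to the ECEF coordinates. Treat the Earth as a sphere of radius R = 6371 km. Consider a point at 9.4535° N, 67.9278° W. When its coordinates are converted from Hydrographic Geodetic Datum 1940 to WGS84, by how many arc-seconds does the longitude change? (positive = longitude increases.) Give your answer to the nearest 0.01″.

Δλ = 8.69″

sin φ = 0.164247, cos φ = 0.986419, sin λ = -0.926711, cos λ = 0.375775.
East component: ΔE = −sin λ·ΔX + cos λ·ΔY = −(-0.926711)(202.2) + (0.375775)(206.0) = 264.79 m.
1° of latitude spans πR/180 = 111195 m; at latitude φ, 1° of longitude spans that × cos φ = 109684.8 m, so Δλ = 264.79 / 109684.8 × 3600 = 8.691″.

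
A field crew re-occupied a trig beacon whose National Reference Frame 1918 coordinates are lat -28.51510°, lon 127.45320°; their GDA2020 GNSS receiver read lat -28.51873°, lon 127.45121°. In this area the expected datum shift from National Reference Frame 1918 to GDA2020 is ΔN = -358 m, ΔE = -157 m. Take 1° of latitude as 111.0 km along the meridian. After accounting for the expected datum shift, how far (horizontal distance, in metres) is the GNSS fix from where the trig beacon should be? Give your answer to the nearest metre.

Observed coordinate differences: Δφ = -0.00363°, Δλ = -0.00199°.
Converting to metres (1° lat = 111000 m, cos φ = 0.878691): observed ΔN = -402.9 m, observed ΔE = -194.1 m.
Subtracting the expected shift leaves a residual of -402.9 − (-358) = -44.9 m north and -194.1 − (-157) = -37.1 m east.
Residual distance = √((-44.9)² + (-37.1)²) = 58.3 m.

58 m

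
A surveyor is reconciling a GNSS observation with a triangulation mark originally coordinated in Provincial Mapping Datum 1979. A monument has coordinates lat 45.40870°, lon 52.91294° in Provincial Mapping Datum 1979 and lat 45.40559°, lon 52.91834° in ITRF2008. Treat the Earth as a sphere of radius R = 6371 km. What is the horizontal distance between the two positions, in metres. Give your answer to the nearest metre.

545 m

Δφ = 45.40559° − 45.40870° = -0.00311°; Δλ = 52.91834° − 52.91294° = +0.00540°.
1° along a meridian = πR/180 = 111195 m.
ΔN = Δφ × 111195 = -345.8 m; ΔE = Δλ × 111195 × cos(45.40870°) = +0.00540 × 111195 × 0.702045 = 421.5 m.
Distance = √(ΔE² + ΔN²) = √(421.5² + (-345.8)²) = 545.2 m.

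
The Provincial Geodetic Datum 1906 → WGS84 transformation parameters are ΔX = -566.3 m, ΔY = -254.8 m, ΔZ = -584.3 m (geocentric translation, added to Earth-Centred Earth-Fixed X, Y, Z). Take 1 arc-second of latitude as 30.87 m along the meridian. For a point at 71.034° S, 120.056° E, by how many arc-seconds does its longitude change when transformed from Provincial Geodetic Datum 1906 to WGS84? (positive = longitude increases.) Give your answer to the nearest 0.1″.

sin φ = -0.945712, cos φ = 0.325007, sin λ = 0.865536, cos λ = -0.500846.
East component: ΔE = −sin λ·ΔX + cos λ·ΔY = −(0.865536)(-566.3) + (-0.500846)(-254.8) = 617.77 m.
1° of latitude spans 3600 × 30.87 = 111132 m; at latitude φ, 1° of longitude spans that × cos φ = 36118.7 m, so Δλ = 617.77 / 36118.7 × 3600 = 61.574″.

Δλ = 61.6″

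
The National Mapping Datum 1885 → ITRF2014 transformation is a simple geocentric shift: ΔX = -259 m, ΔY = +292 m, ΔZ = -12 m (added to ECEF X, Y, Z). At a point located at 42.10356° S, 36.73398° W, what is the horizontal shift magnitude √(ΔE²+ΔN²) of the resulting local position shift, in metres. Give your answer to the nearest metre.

The local east axis at (φ, λ) is (−sin λ, cos λ, 0), so ΔE = −sin(-36.73398°)·(-259) + cos(-36.73398°)·292 = 79.11 m.
The local north axis is (−sin φ cos λ, −sin φ sin λ, cos φ), giving ΔN = -139.169 − 117.095 − 8.903 = -265.17 m.
Horizontal magnitude = √(ΔE² + ΔN²) = √(79.11² + (-265.17)²) = 276.72 m.

277 m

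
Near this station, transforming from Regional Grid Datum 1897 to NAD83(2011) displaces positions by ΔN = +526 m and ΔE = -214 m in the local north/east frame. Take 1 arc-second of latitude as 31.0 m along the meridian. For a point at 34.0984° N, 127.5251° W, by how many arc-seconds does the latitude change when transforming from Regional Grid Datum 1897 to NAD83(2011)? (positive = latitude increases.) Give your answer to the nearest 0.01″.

Δφ = 16.97″

1″ of latitude = 31.00 m, so Δφ = 526.0 / 31.00 = 16.968″.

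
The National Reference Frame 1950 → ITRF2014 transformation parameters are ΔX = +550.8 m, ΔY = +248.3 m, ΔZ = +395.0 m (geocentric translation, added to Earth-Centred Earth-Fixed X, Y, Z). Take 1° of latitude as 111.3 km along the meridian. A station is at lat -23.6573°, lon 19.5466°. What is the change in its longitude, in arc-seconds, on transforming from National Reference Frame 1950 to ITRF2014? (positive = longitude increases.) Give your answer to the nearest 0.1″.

sin φ = -0.401265, cos φ = 0.915962, sin λ = 0.334573, cos λ = 0.942370.
East component: ΔE = −sin λ·ΔX + cos λ·ΔY = −(0.334573)(550.8) + (0.942370)(248.3) = 49.71 m.
1° of latitude spans 111300 m; at latitude φ, 1° of longitude spans that × cos φ = 101946.6 m, so Δλ = 49.71 / 101946.6 × 3600 = 1.755″.

Δλ = 1.8″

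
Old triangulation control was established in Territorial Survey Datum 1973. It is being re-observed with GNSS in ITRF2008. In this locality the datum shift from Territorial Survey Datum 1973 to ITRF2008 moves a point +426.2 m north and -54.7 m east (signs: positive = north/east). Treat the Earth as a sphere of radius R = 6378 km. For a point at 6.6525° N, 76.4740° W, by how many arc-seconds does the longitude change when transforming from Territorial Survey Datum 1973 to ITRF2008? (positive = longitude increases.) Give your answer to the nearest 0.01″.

Δλ = -1.78″

At latitude 6.6525°, cos φ = 0.993267.
One radian of longitude at latitude φ spans R cos φ, so Δλ = ΔE / (R cos φ) = -54.7 / (6378000 × 0.993267) = -8.6345e-06 rad = -1.781″.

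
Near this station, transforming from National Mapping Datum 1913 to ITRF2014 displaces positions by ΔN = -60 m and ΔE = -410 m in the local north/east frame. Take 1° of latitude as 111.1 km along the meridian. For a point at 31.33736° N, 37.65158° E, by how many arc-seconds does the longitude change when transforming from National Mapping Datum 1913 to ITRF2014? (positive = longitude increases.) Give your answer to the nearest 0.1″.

Δλ = -15.6″

At latitude 31.33736°, cos φ = 0.854120.
1° of longitude at this latitude = 111.1 × cos φ = 94.89 km, so Δλ = -410.0 / 94892.7 = -0.0043207° = -15.554″.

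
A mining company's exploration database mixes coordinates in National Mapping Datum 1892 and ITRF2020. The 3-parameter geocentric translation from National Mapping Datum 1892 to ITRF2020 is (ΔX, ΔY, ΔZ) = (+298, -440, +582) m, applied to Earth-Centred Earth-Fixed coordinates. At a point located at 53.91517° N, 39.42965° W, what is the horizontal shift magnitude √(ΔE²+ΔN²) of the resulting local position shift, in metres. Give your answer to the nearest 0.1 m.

165.7 m

At φ = 53.91517°, λ = -39.42965°: sin φ = 0.808146, cos φ = 0.588982, sin λ = -0.635130, cos λ = 0.772405.
ΔE = −sin λ·ΔX + cos λ·ΔY = −(-0.635130)·(298) + (0.772405)·(-440) = -150.59 m.
ΔN = −sin φ cos λ·ΔX − sin φ sin λ·ΔY + cos φ·ΔZ = −(0.808146)(0.772405)(298) − (0.808146)(-0.635130)(-440) + (0.588982)(582) = -69.07 m.
Horizontal magnitude = √(ΔE² + ΔN²) = √((-150.59)² + (-69.07)²) = 165.67 m.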